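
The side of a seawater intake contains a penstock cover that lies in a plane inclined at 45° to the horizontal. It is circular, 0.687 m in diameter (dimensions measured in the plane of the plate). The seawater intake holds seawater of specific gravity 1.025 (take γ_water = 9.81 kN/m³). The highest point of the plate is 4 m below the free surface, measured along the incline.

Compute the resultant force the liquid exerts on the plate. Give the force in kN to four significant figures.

γ = 1.025 × 9.81 = 10.05525 kN/m³.
Let θ = 45° be the plate's angle to the horizontal; measure y along the incline from where the plane meets the free surface. Vertical depth h = y·sinθ with sinθ = 0.707107.
The centroid is at the centre, 0.3435 m below the top of the plate, so y_c = 4 + 0.3435 = 4.3435 m and h_c = 4.3435 × 0.707107 = 3.07132 m.
A = π(0.3435)² = 0.370684 m².
Resultant F = γ·h_c·A = 10.05525 × 3.07132 × 0.370684 = 11.4478 kN.

F ≈ 11.45 kN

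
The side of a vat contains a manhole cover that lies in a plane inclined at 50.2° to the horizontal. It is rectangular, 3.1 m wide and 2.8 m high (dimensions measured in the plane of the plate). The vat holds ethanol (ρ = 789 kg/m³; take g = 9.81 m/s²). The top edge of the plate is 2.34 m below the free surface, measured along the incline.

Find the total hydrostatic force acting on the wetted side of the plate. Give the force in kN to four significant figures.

F ≈ 193.0 kN

γ = ρg = 789 × 9.81 / 1000 = 7.74009 kN/m³.
Let θ = 50.2° be the plate's angle to the horizontal; measure y along the incline from where the plane meets the free surface. Vertical depth h = y·sinθ with sinθ = 0.768284.
The centroid lies 2.8/2 = 1.4 m below the top edge, so y_c = 2.34 + 1.4 = 3.74 m and h_c = 3.74 × 0.768284 = 2.87338 m.
A = 3.1 × 2.8 = 8.68 m².
Resultant F = γ·h_c·A = 7.74009 × 2.87338 × 8.68 = 193.045 kN.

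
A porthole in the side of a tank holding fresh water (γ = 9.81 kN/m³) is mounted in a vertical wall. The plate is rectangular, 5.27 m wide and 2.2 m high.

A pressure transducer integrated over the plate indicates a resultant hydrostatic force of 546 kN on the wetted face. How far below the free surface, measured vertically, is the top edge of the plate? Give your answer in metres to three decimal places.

d_top ≈ 3.701 m

γ = 9.81 kN/m³.
A = 5.27 × 2.2 = 11.594 m².
From F = γ·h_c·A, the centroid depth is h_c = 546/(9.81 × 11.594) = 4.80054 m.
The centroid lies 2.2/2 = 1.1 m below the top edge, so the top edge sits at h_top = 4.80054 − 1.1 = 3.70054 m below the surface.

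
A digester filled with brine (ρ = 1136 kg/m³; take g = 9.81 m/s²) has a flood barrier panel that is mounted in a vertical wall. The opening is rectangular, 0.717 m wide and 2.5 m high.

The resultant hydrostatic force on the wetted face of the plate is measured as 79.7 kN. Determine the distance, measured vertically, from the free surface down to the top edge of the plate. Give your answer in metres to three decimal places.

γ = ρg = 1136 × 9.81 / 1000 = 11.14416 kN/m³.
A = 0.717 × 2.5 = 1.7925 m².
From F = γ·h_c·A, the centroid depth is h_c = 79.7/(11.14416 × 1.7925) = 3.98981 m.
The centroid lies 2.5/2 = 1.25 m below the top edge, so the top edge sits at h_top = 3.98981 − 1.25 = 2.73981 m below the surface.

d_top ≈ 2.740 m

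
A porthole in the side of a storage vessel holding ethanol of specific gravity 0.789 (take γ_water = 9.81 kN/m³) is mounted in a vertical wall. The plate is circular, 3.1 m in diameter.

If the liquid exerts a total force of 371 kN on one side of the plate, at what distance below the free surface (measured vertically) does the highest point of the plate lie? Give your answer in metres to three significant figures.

γ = 0.789 × 9.81 = 7.74009 kN/m³.
A = π(1.55)² = 7.54768 m².
From F = γ·h_c·A, the centroid depth is h_c = 371/(7.74009 × 7.54768) = 6.3506 m.
The centroid is at the centre, 1.55 m below the top of the plate, so the highest point sits at h_top = 6.3506 − 1.55 = 4.8006 m below the surface.

d_top ≈ 4.80 m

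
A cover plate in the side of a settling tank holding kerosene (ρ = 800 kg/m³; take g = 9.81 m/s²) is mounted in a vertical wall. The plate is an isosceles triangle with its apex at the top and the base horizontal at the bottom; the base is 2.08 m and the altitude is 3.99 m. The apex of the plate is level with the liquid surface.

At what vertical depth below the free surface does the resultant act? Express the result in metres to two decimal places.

γ = ρg = 800 × 9.81 / 1000 = 7.848 kN/m³.
With the apex up, the centroid sits 2h/3 = 2 × 3.99/3 = 2.66 m below the apex, so the centroid depth is h_c = 2.66 m.
A = ½ × 2.08 × 3.99 = 4.1496 m².
Resultant F = γ·h_c·A = 7.848 × 2.66 × 4.1496 = 86.6257 kN.
I_c = b·h³/36 = 2.08 × 3.99³/36 = 3.67011 m⁴.
Centre of pressure: y_p = y_c + I_c/(y_c·A) = 2.66 + 3.67011/(2.66 × 4.1496) = 2.66 + 0.3325 = 2.9925 m along the plane.

h_p = 2.99 m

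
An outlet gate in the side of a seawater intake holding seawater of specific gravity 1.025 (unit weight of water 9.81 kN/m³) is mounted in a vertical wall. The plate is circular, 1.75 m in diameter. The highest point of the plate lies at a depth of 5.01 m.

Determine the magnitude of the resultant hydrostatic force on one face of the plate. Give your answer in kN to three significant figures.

γ = 1.025 × 9.81 = 10.05525 kN/m³.
The centroid is at the centre, 0.875 m below the top of the plate, so the centroid depth is h_c = 5.01 + 0.875 = 5.885 m.
A = π(0.875)² = 2.40528 m².
Resultant F = γ·h_c·A = 10.05525 × 5.885 × 2.40528 = 142.333 kN.

F ≈ 142 kN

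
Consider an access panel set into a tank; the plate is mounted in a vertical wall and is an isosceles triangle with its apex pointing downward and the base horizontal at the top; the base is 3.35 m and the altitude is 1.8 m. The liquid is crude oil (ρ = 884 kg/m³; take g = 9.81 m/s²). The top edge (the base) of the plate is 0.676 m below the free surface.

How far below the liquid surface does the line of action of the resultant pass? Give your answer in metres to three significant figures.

h_p = 1.42 m

γ = ρg = 884 × 9.81 / 1000 = 8.67204 kN/m³.
With the apex down, the centroid sits h/3 = 1.8/3 = 0.6 m below the base (the top edge), so the centroid depth is h_c = 0.676 + 0.6 = 1.276 m.
A = ½ × 3.35 × 1.8 = 3.015 m².
Resultant F = γ·h_c·A = 8.67204 × 1.276 × 3.015 = 33.3626 kN.
I_c = b·h³/36 = 3.35 × 1.8³/36 = 0.5427 m⁴.
Centre of pressure: y_p = y_c + I_c/(y_c·A) = 1.276 + 0.5427/(1.276 × 3.015) = 1.276 + 0.141066 = 1.41707 m along the plane.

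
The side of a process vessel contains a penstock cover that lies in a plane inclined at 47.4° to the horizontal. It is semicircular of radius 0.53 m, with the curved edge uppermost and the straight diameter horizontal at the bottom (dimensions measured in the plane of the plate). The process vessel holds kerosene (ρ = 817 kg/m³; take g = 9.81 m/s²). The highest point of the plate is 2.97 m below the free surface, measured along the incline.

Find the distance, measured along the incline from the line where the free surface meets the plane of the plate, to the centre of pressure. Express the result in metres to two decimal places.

y_p = 3.28 m

γ = ρg = 817 × 9.81 / 1000 = 8.01477 kN/m³.
Let θ = 47.4° be the plate's angle to the horizontal; measure y along the incline from where the plane meets the free surface. Vertical depth h = y·sinθ with sinθ = 0.736097.
The centroid lies 4r/(3π) = 0.224939 m above the diameter, so r − 4r/(3π) = 0.53 − 0.224939 = 0.305061 m below the topmost point, so y_c = 2.97 + 0.305061 = 3.27506 m and h_c = 3.27506 × 0.736097 = 2.41076 m.
A = πr²/2 = π × 0.53²/2 = 0.441237 m².
Resultant F = γ·h_c·A = 8.01477 × 2.41076 × 0.441237 = 8.52544 kN.
I_c = (π/8 − 8/(9π))·r⁴ = 0.109757 × 0.53⁴ = 0.00866036 m⁴.
Centre of pressure: y_p = y_c + I_c/(y_c·A) = 3.27506 + 0.00866036/(3.27506 × 0.441237) = 3.27506 + 0.00599301 = 3.28105 m along the plane.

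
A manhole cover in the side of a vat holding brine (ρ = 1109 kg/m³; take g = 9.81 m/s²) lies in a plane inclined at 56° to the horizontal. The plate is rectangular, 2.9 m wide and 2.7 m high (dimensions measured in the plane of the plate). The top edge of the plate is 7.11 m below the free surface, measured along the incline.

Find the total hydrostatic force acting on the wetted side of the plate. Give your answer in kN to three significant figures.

γ = ρg = 1109 × 9.81 / 1000 = 10.87929 kN/m³.
Let θ = 56° be the plate's angle to the horizontal; measure y along the incline from where the plane meets the free surface. Vertical depth h = y·sinθ with sinθ = 0.829038.
The centroid lies 2.7/2 = 1.35 m below the top edge, so y_c = 7.11 + 1.35 = 8.46 m and h_c = 8.46 × 0.829038 = 7.01366 m.
A = 2.9 × 2.7 = 7.83 m².
Resultant F = γ·h_c·A = 10.87929 × 7.01366 × 7.83 = 597.458 kN.

F ≈ 597 kN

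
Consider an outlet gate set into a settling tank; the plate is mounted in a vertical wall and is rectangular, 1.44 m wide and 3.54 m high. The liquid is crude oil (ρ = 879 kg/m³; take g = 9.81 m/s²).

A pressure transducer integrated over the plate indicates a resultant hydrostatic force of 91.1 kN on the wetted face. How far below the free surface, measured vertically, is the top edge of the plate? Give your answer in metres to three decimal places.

d_top ≈ 0.303 m

γ = ρg = 879 × 9.81 / 1000 = 8.62299 kN/m³.
A = 1.44 × 3.54 = 5.0976 m².
From F = γ·h_c·A, the centroid depth is h_c = 91.1/(8.62299 × 5.0976) = 2.0725 m.
The centroid lies 3.54/2 = 1.77 m below the top edge, so the top edge sits at h_top = 2.0725 − 1.77 = 0.3025 m below the surface.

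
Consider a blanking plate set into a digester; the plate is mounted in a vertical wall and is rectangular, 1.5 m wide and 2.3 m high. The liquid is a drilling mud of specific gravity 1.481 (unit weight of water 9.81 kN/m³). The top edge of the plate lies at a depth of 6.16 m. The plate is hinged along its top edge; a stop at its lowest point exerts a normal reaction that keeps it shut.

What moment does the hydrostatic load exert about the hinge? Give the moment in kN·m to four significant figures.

γ = 1.481 × 9.81 = 14.52861 kN/m³.
The centroid lies 2.3/2 = 1.15 m below the top edge, so the centroid depth is h_c = 6.16 + 1.15 = 7.31 m.
A = 1.5 × 2.3 = 3.45 m².
Resultant F = γ·h_c·A = 14.52861 × 7.31 × 3.45 = 366.404 kN.
I_c = b·h³/12 = 1.5 × 2.3³/12 = 1.52087 m⁴.
Centre of pressure: y_p = y_c + I_c/(y_c·A) = 7.31 + 1.52087/(7.31 × 3.45) = 7.31 + 0.0603053 = 7.37031 m along the plane.
The resultant acts 1.15 + 0.0603053 = 1.21031 m (along the plate) below the hinge at the top edge, so the moment about the hinge is M = F × 1.21031 = 366.404 × 1.21031 = 443.462 kN·m.

M ≈ 443.5 kN·m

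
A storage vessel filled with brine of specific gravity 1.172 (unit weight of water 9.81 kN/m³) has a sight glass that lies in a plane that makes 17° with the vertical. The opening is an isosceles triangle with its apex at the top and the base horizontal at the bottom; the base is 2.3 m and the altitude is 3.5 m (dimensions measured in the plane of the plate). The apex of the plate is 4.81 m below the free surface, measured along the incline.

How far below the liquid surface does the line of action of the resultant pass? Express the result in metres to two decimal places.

γ = 1.172 × 9.81 = 11.49732 kN/m³.
The plate makes 17° with the vertical, i.e. θ = 90° − 17° = 73° to the horizontal. Measuring y along the incline from the free-surface line, vertical depth h = y·sinθ with sinθ = 0.956305.
With the apex up, the centroid sits 2h/3 = 2 × 3.5/3 = 2.33333 m below the apex, so y_c = 4.81 + 2.33333 = 7.14333 m and h_c = 7.14333 × 0.956305 = 6.8312 m.
A = ½ × 2.3 × 3.5 = 4.025 m².
Resultant F = γ·h_c·A = 11.49732 × 6.8312 × 4.025 = 316.125 kN.
I_c = b·h³/36 = 2.3 × 3.5³/36 = 2.73924 m⁴.
Centre of pressure: y_p = y_c + I_c/(y_c·A) = 7.14333 + 2.73924/(7.14333 × 4.025) = 7.14333 + 0.0952716 = 7.2386 m along the plane.
Vertically, h_p = y_p·sinθ = 7.2386 × 0.956305 = 6.92231 m.

h_p = 6.92 m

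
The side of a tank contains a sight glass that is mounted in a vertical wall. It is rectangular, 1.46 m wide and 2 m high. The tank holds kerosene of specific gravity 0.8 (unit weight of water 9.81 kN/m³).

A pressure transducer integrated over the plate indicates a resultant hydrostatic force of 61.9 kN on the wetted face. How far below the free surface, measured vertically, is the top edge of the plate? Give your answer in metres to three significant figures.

γ = 0.8 × 9.81 = 7.848 kN/m³.
A = 1.46 × 2 = 2.92 m².
From F = γ·h_c·A, the centroid depth is h_c = 61.9/(7.848 × 2.92) = 2.70115 m.
The centroid lies 2/2 = 1 m below the top edge, so the top edge sits at h_top = 2.70115 − 1 = 1.70115 m below the surface.

d_top ≈ 1.70 m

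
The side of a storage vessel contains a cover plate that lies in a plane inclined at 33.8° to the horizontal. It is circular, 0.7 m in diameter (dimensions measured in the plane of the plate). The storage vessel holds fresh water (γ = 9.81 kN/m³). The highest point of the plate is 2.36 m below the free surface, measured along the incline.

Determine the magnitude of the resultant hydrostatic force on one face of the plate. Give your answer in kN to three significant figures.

γ = 9.81 kN/m³.
Let θ = 33.8° be the plate's angle to the horizontal; measure y along the incline from where the plane meets the free surface. Vertical depth h = y·sinθ with sinθ = 0.556296.
The centroid is at the centre, 0.35 m below the top of the plate, so y_c = 2.36 + 0.35 = 2.71 m and h_c = 2.71 × 0.556296 = 1.50756 m.
A = π(0.35)² = 0.384845 m².
Resultant F = γ·h_c·A = 9.81 × 1.50756 × 0.384845 = 5.69154 kN.

F ≈ 5.69 kN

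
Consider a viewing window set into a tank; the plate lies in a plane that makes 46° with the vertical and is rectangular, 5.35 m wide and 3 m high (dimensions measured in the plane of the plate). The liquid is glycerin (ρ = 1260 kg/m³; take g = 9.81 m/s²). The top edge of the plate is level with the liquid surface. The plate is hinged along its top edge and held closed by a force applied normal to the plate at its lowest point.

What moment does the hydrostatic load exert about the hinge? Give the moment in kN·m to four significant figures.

γ = ρg = 1260 × 9.81 / 1000 = 12.3606 kN/m³.
The plate makes 46° with the vertical, i.e. θ = 90° − 46° = 44° to the horizontal. Measuring y along the incline from the free-surface line, vertical depth h = y·sinθ with sinθ = 0.694658.
The centroid lies 3/2 = 1.5 m below the top edge, so y_c = 1.5 m and h_c = 1.5 × 0.694658 = 1.04199 m.
A = 5.35 × 3 = 16.05 m².
Resultant F = γ·h_c·A = 12.3606 × 1.04199 × 16.05 = 206.718 kN.
I_c = b·h³/12 = 5.35 × 3³/12 = 12.0375 m⁴.
Centre of pressure: y_p = y_c + I_c/(y_c·A) = 1.5 + 12.0375/(1.5 × 16.05) = 1.5 + 0.5 = 2 m along the plane.
The resultant acts 1.5 + 0.5 = 2 m (along the plate) below the hinge at the top edge, so the moment about the hinge is M = F × 2 = 206.718 × 2 = 413.436 kN·m.

M ≈ 413.4 kN·m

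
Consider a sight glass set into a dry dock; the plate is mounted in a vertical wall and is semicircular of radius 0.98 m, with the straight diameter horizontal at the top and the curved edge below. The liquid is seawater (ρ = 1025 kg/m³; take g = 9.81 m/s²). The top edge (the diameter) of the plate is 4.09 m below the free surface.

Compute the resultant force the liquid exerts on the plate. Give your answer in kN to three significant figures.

F ≈ 68.4 kN

γ = ρg = 1025 × 9.81 / 1000 = 10.05525 kN/m³.
The centroid of a semicircle lies 4r/(3π) = 0.415925 m from the diameter, here below the top edge, so the centroid depth is h_c = 4.09 + 0.415925 = 4.50592 m.
A = πr²/2 = π × 0.98²/2 = 1.50859 m².
Resultant F = γ·h_c·A = 10.05525 × 4.50592 × 1.50859 = 68.3514 kN.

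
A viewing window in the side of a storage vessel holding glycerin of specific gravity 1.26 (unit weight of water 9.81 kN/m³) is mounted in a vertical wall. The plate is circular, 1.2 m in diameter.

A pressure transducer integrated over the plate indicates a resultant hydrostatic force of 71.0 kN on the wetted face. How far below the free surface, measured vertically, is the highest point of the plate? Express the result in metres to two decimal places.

γ = 1.26 × 9.81 = 12.3606 kN/m³.
A = π(0.6)² = 1.13097 m².
From F = γ·h_c·A, the centroid depth is h_c = 71.0/(12.3606 × 1.13097) = 5.07888 m.
The centroid is at the centre, 0.6 m below the top of the plate, so the highest point sits at h_top = 5.07888 − 0.6 = 4.47888 m below the surface.

d_top ≈ 4.48 m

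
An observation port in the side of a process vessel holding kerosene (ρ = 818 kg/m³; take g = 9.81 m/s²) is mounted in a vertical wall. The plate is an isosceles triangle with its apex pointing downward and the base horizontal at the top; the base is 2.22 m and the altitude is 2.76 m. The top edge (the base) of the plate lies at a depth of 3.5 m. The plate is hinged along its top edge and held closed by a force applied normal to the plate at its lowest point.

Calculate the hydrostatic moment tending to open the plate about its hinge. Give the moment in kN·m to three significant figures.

M ≈ 110 kN·m

γ = ρg = 818 × 9.81 / 1000 = 8.02458 kN/m³.
With the apex down, the centroid sits h/3 = 2.76/3 = 0.92 m below the base (the top edge), so the centroid depth is h_c = 3.5 + 0.92 = 4.42 m.
A = ½ × 2.22 × 2.76 = 3.0636 m².
Resultant F = γ·h_c·A = 8.02458 × 4.42 × 3.0636 = 108.662 kN.
I_c = b·h³/36 = 2.22 × 2.76³/36 = 1.29652 m⁴.
Centre of pressure: y_p = y_c + I_c/(y_c·A) = 4.42 + 1.29652/(4.42 × 3.0636) = 4.42 + 0.0957469 = 4.51575 m along the plane.
The resultant acts 0.92 + 0.0957469 = 1.01575 m (along the plate) below the hinge at the top edge, so the moment about the hinge is M = F × 1.01575 = 108.662 × 1.01575 = 110.373 kN·m.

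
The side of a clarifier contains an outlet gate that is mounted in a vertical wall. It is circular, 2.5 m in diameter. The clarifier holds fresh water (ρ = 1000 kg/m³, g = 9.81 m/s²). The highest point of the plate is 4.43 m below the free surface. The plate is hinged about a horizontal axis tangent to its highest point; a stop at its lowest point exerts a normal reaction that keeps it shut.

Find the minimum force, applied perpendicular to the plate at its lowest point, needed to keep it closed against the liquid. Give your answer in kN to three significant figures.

γ = ρg = 1000 × 9.81 = 9810 N/m³ = 9.81 kN/m³.
The centroid is at the centre, 1.25 m below the top of the plate, so the centroid depth is h_c = 4.43 + 1.25 = 5.68 m.
A = π(1.25)² = 4.90874 m².
Resultant F = γ·h_c·A = 9.81 × 5.68 × 4.90874 = 273.519 kN.
I_c = πr⁴/4 = π × 1.25⁴/4 = 1.91748 m⁴.
Centre of pressure: y_p = y_c + I_c/(y_c·A) = 5.68 + 1.91748/(5.68 × 4.90874) = 5.68 + 0.0687721 = 5.74877 m along the plane.
The resultant acts 1.25 + 0.0687721 = 1.31877 m (along the plate) below the hinge at the top edge, so the moment about the hinge is M = F × 1.31877 = 273.519 × 1.31877 = 360.709 kN·m.
A normal force at the bottom, 2.5 m from the hinge, must supply this moment: P = 360.709/2.5 = 144.284 kN.

P ≈ 144 kN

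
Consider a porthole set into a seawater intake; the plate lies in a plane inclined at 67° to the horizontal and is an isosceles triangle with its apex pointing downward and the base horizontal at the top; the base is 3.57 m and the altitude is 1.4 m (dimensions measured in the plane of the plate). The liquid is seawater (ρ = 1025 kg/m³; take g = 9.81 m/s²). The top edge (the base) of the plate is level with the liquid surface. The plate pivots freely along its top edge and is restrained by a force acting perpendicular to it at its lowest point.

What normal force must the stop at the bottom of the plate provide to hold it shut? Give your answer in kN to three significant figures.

P ≈ 5.40 kN

γ = ρg = 1025 × 9.81 / 1000 = 10.05525 kN/m³.
Let θ = 67° be the plate's angle to the horizontal; measure y along the incline from where the plane meets the free surface. Vertical depth h = y·sinθ with sinθ = 0.920505.
With the apex down, the centroid sits h/3 = 1.4/3 = 0.466667 m below the base (the top edge), so y_c = 0.466667 m and h_c = 0.466667 × 0.920505 = 0.429569 m.
A = ½ × 3.57 × 1.4 = 2.499 m².
Resultant F = γ·h_c·A = 10.05525 × 0.429569 × 2.499 = 10.7942 kN.
I_c = b·h³/36 = 3.57 × 1.4³/36 = 0.272113 m⁴.
Centre of pressure: y_p = y_c + I_c/(y_c·A) = 0.466667 + 0.272113/(0.466667 × 2.499) = 0.466667 + 0.233333 = 0.7 m along the plane.
The resultant acts 0.466667 + 0.233333 = 0.7 m (along the plate) below the hinge at the top edge, so the moment about the hinge is M = F × 0.7 = 10.7942 × 0.7 = 7.55594 kN·m.
A normal force at the bottom, 1.4 m from the hinge, must supply this moment: P = 7.55594/1.4 = 5.3971 kN.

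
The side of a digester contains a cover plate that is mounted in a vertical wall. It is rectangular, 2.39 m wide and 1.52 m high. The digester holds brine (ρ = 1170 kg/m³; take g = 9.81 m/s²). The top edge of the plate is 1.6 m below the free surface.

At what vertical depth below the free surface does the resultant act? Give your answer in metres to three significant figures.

γ = ρg = 1170 × 9.81 / 1000 = 11.4777 kN/m³.
The centroid lies 1.52/2 = 0.76 m below the top edge, so the centroid depth is h_c = 1.6 + 0.76 = 2.36 m.
A = 2.39 × 1.52 = 3.6328 m².
Resultant F = γ·h_c·A = 11.4777 × 2.36 × 3.6328 = 98.403 kN.
I_c = b·h³/12 = 2.39 × 1.52³/12 = 0.699435 m⁴.
Centre of pressure: y_p = y_c + I_c/(y_c·A) = 2.36 + 0.699435/(2.36 × 3.6328) = 2.36 + 0.0815819 = 2.44158 m along the plane.

h_p = 2.44 m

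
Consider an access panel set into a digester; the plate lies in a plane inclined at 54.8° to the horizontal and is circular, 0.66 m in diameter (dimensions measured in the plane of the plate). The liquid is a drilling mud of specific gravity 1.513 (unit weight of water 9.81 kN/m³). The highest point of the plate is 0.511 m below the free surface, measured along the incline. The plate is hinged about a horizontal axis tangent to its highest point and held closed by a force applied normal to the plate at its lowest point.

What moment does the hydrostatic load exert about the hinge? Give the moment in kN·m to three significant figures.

M ≈ 1.26 kN·m

γ = 1.513 × 9.81 = 14.84253 kN/m³.
Let θ = 54.8° be the plate's angle to the horizontal; measure y along the incline from where the plane meets the free surface. Vertical depth h = y·sinθ with sinθ = 0.817145.
The centroid is at the centre, 0.33 m below the top of the plate, so y_c = 0.511 + 0.33 = 0.841 m and h_c = 0.841 × 0.817145 = 0.687219 m.
A = π(0.33)² = 0.342119 m².
Resultant F = γ·h_c·A = 14.84253 × 0.687219 × 0.342119 = 3.48964 kN.
I_c = πr⁴/4 = π × 0.33⁴/4 = 0.0093142 m⁴.
Centre of pressure: y_p = y_c + I_c/(y_c·A) = 0.841 + 0.0093142/(0.841 × 0.342119) = 0.841 + 0.0323722 = 0.873372 m along the plane.
The resultant acts 0.33 + 0.0323722 = 0.362372 m (along the plate) below the hinge at the top edge, so the moment about the hinge is M = F × 0.362372 = 3.48964 × 0.362372 = 1.26455 kN·m.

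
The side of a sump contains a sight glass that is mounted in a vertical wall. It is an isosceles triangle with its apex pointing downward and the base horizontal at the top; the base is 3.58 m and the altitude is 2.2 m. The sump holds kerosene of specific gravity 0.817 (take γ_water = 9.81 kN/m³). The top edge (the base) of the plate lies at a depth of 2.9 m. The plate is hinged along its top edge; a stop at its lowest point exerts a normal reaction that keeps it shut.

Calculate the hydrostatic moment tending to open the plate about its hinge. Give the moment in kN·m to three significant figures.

γ = 0.817 × 9.81 = 8.01477 kN/m³.
With the apex down, the centroid sits h/3 = 2.2/3 = 0.733333 m below the base (the top edge), so the centroid depth is h_c = 2.9 + 0.733333 = 3.63333 m.
A = ½ × 3.58 × 2.2 = 3.938 m².
Resultant F = γ·h_c·A = 8.01477 × 3.63333 × 3.938 = 114.676 kN.
I_c = b·h³/36 = 3.58 × 2.2³/36 = 1.05888 m⁴.
Centre of pressure: y_p = y_c + I_c/(y_c·A) = 3.63333 + 1.05888/(3.63333 × 3.938) = 3.63333 + 0.0740059 = 3.70734 m along the plane.
The resultant acts 0.733333 + 0.0740059 = 0.807339 m (along the plate) below the hinge at the top edge, so the moment about the hinge is M = F × 0.807339 = 114.676 × 0.807339 = 92.5824 kN·m.

M ≈ 92.6 kN·m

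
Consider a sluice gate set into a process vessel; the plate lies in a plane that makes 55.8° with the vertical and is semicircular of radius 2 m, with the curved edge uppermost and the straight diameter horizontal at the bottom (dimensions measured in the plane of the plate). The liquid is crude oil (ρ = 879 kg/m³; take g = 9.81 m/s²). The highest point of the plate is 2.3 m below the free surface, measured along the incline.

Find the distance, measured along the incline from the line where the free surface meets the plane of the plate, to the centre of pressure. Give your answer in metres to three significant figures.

y_p = 3.53 m

γ = ρg = 879 × 9.81 / 1000 = 8.62299 kN/m³.
The plate makes 55.8° with the vertical, i.e. θ = 90° − 55.8° = 34.2° to the horizontal. Measuring y along the incline from the free-surface line, vertical depth h = y·sinθ with sinθ = 0.562083.
The centroid lies 4r/(3π) = 0.848826 m above the diameter, so r − 4r/(3π) = 2 − 0.848826 = 1.15117 m below the topmost point, so y_c = 2.3 + 1.15117 = 3.45117 m and h_c = 3.45117 × 0.562083 = 1.93984 m.
A = πr²/2 = π × 2²/2 = 6.28319 m².
Resultant F = γ·h_c·A = 8.62299 × 1.93984 × 6.28319 = 105.1 kN.
I_c = (π/8 − 8/(9π))·r⁴ = 0.109757 × 2⁴ = 1.75611 m⁴.
Centre of pressure: y_p = y_c + I_c/(y_c·A) = 3.45117 + 1.75611/(3.45117 × 6.28319) = 3.45117 + 0.0809851 = 3.53216 m along the plane.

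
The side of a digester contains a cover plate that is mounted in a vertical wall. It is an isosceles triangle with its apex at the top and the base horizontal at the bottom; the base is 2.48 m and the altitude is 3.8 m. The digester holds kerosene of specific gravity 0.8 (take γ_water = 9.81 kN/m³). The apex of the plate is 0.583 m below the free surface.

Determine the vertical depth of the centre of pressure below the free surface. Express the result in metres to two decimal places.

γ = 0.8 × 9.81 = 7.848 kN/m³.
With the apex up, the centroid sits 2h/3 = 2 × 3.8/3 = 2.53333 m below the apex, so the centroid depth is h_c = 0.583 + 2.53333 = 3.11633 m.
A = ½ × 2.48 × 3.8 = 4.712 m².
Resultant F = γ·h_c·A = 7.848 × 3.11633 × 4.712 = 115.241 kN.
I_c = b·h³/36 = 2.48 × 3.8³/36 = 3.78007 m⁴.
Centre of pressure: y_p = y_c + I_c/(y_c·A) = 3.11633 + 3.78007/(3.11633 × 4.712) = 3.11633 + 0.257425 = 3.37376 m along the plane.

h_p = 3.37 m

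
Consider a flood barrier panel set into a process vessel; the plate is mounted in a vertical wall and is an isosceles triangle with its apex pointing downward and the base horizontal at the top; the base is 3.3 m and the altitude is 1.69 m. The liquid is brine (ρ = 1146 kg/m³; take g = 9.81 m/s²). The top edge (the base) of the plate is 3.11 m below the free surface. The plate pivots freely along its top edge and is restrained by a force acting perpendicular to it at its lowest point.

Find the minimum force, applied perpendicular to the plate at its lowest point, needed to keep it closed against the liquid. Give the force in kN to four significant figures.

γ = ρg = 1146 × 9.81 / 1000 = 11.24226 kN/m³.
With the apex down, the centroid sits h/3 = 1.69/3 = 0.563333 m below the base (the top edge), so the centroid depth is h_c = 3.11 + 0.563333 = 3.67333 m.
A = ½ × 3.3 × 1.69 = 2.7885 m².
Resultant F = γ·h_c·A = 11.24226 × 3.67333 × 2.7885 = 115.155 kN.
I_c = b·h³/36 = 3.3 × 1.69³/36 = 0.442457 m⁴.
Centre of pressure: y_p = y_c + I_c/(y_c·A) = 3.67333 + 0.442457/(3.67333 × 2.7885) = 3.67333 + 0.0431957 = 3.71653 m along the plane.
The resultant acts 0.563333 + 0.0431957 = 0.606529 m (along the plate) below the hinge at the top edge, so the moment about the hinge is M = F × 0.606529 = 115.155 × 0.606529 = 69.8448 kN·m.
A normal force at the bottom, 1.69 m from the hinge, must supply this moment: P = 69.8448/1.69 = 41.3283 kN.

P ≈ 41.33 kN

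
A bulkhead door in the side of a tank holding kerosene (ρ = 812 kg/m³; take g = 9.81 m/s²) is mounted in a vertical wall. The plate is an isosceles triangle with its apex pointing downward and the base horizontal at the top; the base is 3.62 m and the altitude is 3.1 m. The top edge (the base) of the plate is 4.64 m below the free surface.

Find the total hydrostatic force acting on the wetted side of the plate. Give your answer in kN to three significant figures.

F ≈ 254 kN

γ = ρg = 812 × 9.81 / 1000 = 7.96572 kN/m³.
With the apex down, the centroid sits h/3 = 3.1/3 = 1.03333 m below the base (the top edge), so the centroid depth is h_c = 4.64 + 1.03333 = 5.67333 m.
A = ½ × 3.62 × 3.1 = 5.611 m².
Resultant F = γ·h_c·A = 7.96572 × 5.67333 × 5.611 = 253.573 kN.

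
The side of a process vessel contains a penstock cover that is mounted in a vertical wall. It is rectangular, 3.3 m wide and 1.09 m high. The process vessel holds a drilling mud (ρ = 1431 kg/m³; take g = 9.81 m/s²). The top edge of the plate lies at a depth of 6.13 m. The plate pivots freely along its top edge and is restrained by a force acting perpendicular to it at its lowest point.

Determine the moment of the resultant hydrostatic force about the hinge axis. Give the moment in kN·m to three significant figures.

M ≈ 189 kN·m

γ = ρg = 1431 × 9.81 / 1000 = 14.03811 kN/m³.
The centroid lies 1.09/2 = 0.545 m below the top edge, so the centroid depth is h_c = 6.13 + 0.545 = 6.675 m.
A = 3.3 × 1.09 = 3.597 m².
Resultant F = γ·h_c·A = 14.03811 × 6.675 × 3.597 = 337.055 kN.
I_c = b·h³/12 = 3.3 × 1.09³/12 = 0.356133 m⁴.
Centre of pressure: y_p = y_c + I_c/(y_c·A) = 6.675 + 0.356133/(6.675 × 3.597) = 6.675 + 0.0148327 = 6.68983 m along the plane.
The resultant acts 0.545 + 0.0148327 = 0.559833 m (along the plate) below the hinge at the top edge, so the moment about the hinge is M = F × 0.559833 = 337.055 × 0.559833 = 188.695 kN·m.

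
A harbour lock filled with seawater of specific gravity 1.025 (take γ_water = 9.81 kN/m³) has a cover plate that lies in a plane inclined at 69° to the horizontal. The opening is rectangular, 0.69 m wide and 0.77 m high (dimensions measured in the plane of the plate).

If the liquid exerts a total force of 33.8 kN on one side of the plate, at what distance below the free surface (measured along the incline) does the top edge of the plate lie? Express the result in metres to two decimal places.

γ = 1.025 × 9.81 = 10.05525 kN/m³.
A = 0.69 × 0.77 = 0.5313 m².
From F = γ·h_c·A, the centroid depth is h_c = 33.8/(10.05525 × 0.5313) = 6.3268 m.
Let θ = 69° be the plate's angle to the horizontal; measure y along the incline from where the plane meets the free surface. Vertical depth h = y·sinθ with sinθ = 0.933580.
Along the incline, y_c = h_c/sinθ = 6.3268/0.933580 = 6.77692 m.
The centroid lies 0.77/2 = 0.385 m below the top edge, so the top edge sits at y_top = 6.77692 − 0.385 = 6.39192 m along the incline.

y_top ≈ 6.39 m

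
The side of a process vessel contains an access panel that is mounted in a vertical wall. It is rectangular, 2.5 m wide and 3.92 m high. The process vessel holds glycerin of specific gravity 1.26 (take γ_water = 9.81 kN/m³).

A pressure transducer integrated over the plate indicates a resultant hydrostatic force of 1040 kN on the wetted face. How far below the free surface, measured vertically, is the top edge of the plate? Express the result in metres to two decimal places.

d_top ≈ 6.63 m

γ = 1.26 × 9.81 = 12.3606 kN/m³.
A = 2.5 × 3.92 = 9.8 m².
From F = γ·h_c·A, the centroid depth is h_c = 1040/(12.3606 × 9.8) = 8.58554 m.
The centroid lies 3.92/2 = 1.96 m below the top edge, so the top edge sits at h_top = 8.58554 − 1.96 = 6.62554 m below the surface.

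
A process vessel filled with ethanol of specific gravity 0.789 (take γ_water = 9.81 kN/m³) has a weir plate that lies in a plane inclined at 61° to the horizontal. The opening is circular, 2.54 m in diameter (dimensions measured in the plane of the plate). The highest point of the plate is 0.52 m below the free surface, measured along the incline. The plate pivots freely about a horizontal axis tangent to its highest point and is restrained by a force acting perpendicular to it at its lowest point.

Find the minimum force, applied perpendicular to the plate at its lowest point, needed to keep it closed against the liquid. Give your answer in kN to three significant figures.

P ≈ 36.1 kN

γ = 0.789 × 9.81 = 7.74009 kN/m³.
Let θ = 61° be the plate's angle to the horizontal; measure y along the incline from where the plane meets the free surface. Vertical depth h = y·sinθ with sinθ = 0.874620.
The centroid is at the centre, 1.27 m below the top of the plate, so y_c = 0.52 + 1.27 = 1.79 m and h_c = 1.79 × 0.874620 = 1.56557 m.
A = π(1.27)² = 5.06707 m².
Resultant F = γ·h_c·A = 7.74009 × 1.56557 × 5.06707 = 61.401 kN.
I_c = πr⁴/4 = π × 1.27⁴/4 = 2.04317 m⁴.
Centre of pressure: y_p = y_c + I_c/(y_c·A) = 1.79 + 2.04317/(1.79 × 5.06707) = 1.79 + 0.225265 = 2.01526 m along the plane.
The resultant acts 1.27 + 0.225265 = 1.49527 m (along the plate) below the hinge at the top edge, so the moment about the hinge is M = F × 1.49527 = 61.401 × 1.49527 = 91.8111 kN·m.
A normal force at the bottom, 2.54 m from the hinge, must supply this moment: P = 91.8111/2.54 = 36.1461 kN.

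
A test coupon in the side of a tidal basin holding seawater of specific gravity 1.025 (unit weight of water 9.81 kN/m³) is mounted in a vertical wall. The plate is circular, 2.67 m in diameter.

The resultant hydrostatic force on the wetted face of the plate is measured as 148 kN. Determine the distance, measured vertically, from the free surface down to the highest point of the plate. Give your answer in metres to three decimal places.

d_top ≈ 1.294 m

γ = 1.025 × 9.81 = 10.05525 kN/m³.
A = π(1.335)² = 5.59902 m².
From F = γ·h_c·A, the centroid depth is h_c = 148/(10.05525 × 5.59902) = 2.6288 m.
The centroid is at the centre, 1.335 m below the top of the plate, so the highest point sits at h_top = 2.6288 − 1.335 = 1.2938 m below the surface.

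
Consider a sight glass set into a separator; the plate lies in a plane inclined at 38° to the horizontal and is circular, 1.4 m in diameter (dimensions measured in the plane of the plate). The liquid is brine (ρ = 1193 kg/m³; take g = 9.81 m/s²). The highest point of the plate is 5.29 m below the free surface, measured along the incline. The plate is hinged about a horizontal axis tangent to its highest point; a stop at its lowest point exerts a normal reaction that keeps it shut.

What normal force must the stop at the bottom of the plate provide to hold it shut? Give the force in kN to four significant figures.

γ = ρg = 1193 × 9.81 / 1000 = 11.70333 kN/m³.
Let θ = 38° be the plate's angle to the horizontal; measure y along the incline from where the plane meets the free surface. Vertical depth h = y·sinθ with sinθ = 0.615661.
The centroid is at the centre, 0.7 m below the top of the plate, so y_c = 5.29 + 0.7 = 5.99 m and h_c = 5.99 × 0.615661 = 3.68781 m.
A = π(0.7)² = 1.53938 m².
Resultant F = γ·h_c·A = 11.70333 × 3.68781 × 1.53938 = 66.4391 kN.
I_c = πr⁴/4 = π × 0.7⁴/4 = 0.188574 m⁴.
Centre of pressure: y_p = y_c + I_c/(y_c·A) = 5.99 + 0.188574/(5.99 × 1.53938) = 5.99 + 0.0204507 = 6.01045 m along the plane.
The resultant acts 0.7 + 0.0204507 = 0.720451 m (along the plate) below the hinge at the top edge, so the moment about the hinge is M = F × 0.720451 = 66.4391 × 0.720451 = 47.8661 kN·m.
A normal force at the bottom, 1.4 m from the hinge, must supply this moment: P = 47.8661/1.4 = 34.1901 kN.

P ≈ 34.19 kN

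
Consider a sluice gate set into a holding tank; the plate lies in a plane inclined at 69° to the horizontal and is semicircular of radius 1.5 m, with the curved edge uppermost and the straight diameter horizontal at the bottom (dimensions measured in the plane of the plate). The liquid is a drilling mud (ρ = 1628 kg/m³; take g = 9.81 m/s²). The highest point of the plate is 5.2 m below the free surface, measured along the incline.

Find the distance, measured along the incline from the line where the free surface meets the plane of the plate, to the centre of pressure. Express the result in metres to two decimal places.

y_p = 6.09 m

γ = ρg = 1628 × 9.81 / 1000 = 15.97068 kN/m³.
Let θ = 69° be the plate's angle to the horizontal; measure y along the incline from where the plane meets the free surface. Vertical depth h = y·sinθ with sinθ = 0.933580.
The centroid lies 4r/(3π) = 0.63662 m above the diameter, so r − 4r/(3π) = 1.5 − 0.63662 = 0.86338 m below the topmost point, so y_c = 5.2 + 0.86338 = 6.06338 m and h_c = 6.06338 × 0.933580 = 5.66065 m.
A = πr²/2 = π × 1.5²/2 = 3.53429 m².
Resultant F = γ·h_c·A = 15.97068 × 5.66065 × 3.53429 = 319.515 kN.
I_c = (π/8 − 8/(9π))·r⁴ = 0.109757 × 1.5⁴ = 0.555645 m⁴.
Centre of pressure: y_p = y_c + I_c/(y_c·A) = 6.06338 + 0.555645/(6.06338 × 3.53429) = 6.06338 + 0.0259287 = 6.08931 m along the plane.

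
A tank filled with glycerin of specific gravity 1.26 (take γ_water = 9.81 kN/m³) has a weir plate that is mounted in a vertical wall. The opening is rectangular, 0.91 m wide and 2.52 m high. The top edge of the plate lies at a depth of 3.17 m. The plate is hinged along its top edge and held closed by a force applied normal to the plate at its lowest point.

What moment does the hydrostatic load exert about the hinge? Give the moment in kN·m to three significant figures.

γ = 1.26 × 9.81 = 12.3606 kN/m³.
The centroid lies 2.52/2 = 1.26 m below the top edge, so the centroid depth is h_c = 3.17 + 1.26 = 4.43 m.
A = 0.91 × 2.52 = 2.2932 m².
Resultant F = γ·h_c·A = 12.3606 × 4.43 × 2.2932 = 125.57 kN.
I_c = b·h³/12 = 0.91 × 2.52³/12 = 1.21356 m⁴.
Centre of pressure: y_p = y_c + I_c/(y_c·A) = 4.43 + 1.21356/(4.43 × 2.2932) = 4.43 + 0.119458 = 4.54946 m along the plane.
The resultant acts 1.26 + 0.119458 = 1.37946 m (along the plate) below the hinge at the top edge, so the moment about the hinge is M = F × 1.37946 = 125.57 × 1.37946 = 173.219 kN·m.

M ≈ 173 kN·m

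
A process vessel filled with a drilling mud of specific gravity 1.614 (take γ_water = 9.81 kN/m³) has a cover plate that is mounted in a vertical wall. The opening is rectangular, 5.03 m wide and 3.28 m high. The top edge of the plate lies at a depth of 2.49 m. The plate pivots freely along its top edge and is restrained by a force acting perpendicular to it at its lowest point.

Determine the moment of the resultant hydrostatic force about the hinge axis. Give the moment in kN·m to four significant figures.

γ = 1.614 × 9.81 = 15.83334 kN/m³.
The centroid lies 3.28/2 = 1.64 m below the top edge, so the centroid depth is h_c = 2.49 + 1.64 = 4.13 m.
A = 5.03 × 3.28 = 16.4984 m².
Resultant F = γ·h_c·A = 15.83334 × 4.13 × 16.4984 = 1078.86 kN.
I_c = b·h³/12 = 5.03 × 3.28³/12 = 14.7914 m⁴.
Centre of pressure: y_p = y_c + I_c/(y_c·A) = 4.13 + 14.7914/(4.13 × 16.4984) = 4.13 + 0.217079 = 4.34708 m along the plane.
The resultant acts 1.64 + 0.217079 = 1.85708 m (along the plate) below the hinge at the top edge, so the moment about the hinge is M = F × 1.85708 = 1078.86 × 1.85708 = 2003.53 kN·m.

M ≈ 2004 kN·m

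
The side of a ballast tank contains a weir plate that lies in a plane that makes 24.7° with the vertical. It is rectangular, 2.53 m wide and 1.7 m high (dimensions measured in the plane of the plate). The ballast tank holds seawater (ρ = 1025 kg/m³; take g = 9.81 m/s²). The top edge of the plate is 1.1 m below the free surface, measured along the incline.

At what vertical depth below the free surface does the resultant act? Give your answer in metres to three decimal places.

h_p = 1.884 m

γ = ρg = 1025 × 9.81 / 1000 = 10.05525 kN/m³.
The plate makes 24.7° with the vertical, i.e. θ = 90° − 24.7° = 65.3° to the horizontal. Measuring y along the incline from the free-surface line, vertical depth h = y·sinθ with sinθ = 0.908508.
The centroid lies 1.7/2 = 0.85 m below the top edge, so y_c = 1.1 + 0.85 = 1.95 m and h_c = 1.95 × 0.908508 = 1.77159 m.
A = 2.53 × 1.7 = 4.301 m².
Resultant F = γ·h_c·A = 10.05525 × 1.77159 × 4.301 = 76.6171 kN.
I_c = b·h³/12 = 2.53 × 1.7³/12 = 1.03582 m⁴.
Centre of pressure: y_p = y_c + I_c/(y_c·A) = 1.95 + 1.03582/(1.95 × 4.301) = 1.95 + 0.123504 = 2.0735 m along the plane.
Vertically, h_p = y_p·sinθ = 2.0735 × 0.908508 = 1.88379 m.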